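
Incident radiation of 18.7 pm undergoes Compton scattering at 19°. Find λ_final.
18.8322 pm

Using the Compton scattering formula:
λ' = λ + Δλ = λ + λ_C(1 - cos θ)

Given:
- Initial wavelength λ = 18.7 pm
- Scattering angle θ = 19°
- Compton wavelength λ_C ≈ 2.4263 pm

Calculate the shift:
Δλ = 2.4263 × (1 - cos(19°))
Δλ = 2.4263 × 0.0545
Δλ = 0.1322 pm

Final wavelength:
λ' = 18.7 + 0.1322 = 18.8322 pm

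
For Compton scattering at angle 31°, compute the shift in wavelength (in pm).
0.3466 pm

Using the Compton scattering formula:
Δλ = λ_C(1 - cos θ)

where λ_C = h/(m_e·c) ≈ 2.4263 pm is the Compton wavelength of an electron.

For θ = 31°:
cos(31°) = 0.8572
1 - cos(31°) = 0.1428

Δλ = 2.4263 × 0.1428
Δλ = 0.3466 pm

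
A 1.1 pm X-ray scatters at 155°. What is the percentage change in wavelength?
420.4813%

Calculate the Compton shift:
Δλ = λ_C(1 - cos(155°))
Δλ = 2.4263 × (1 - cos(155°))
Δλ = 2.4263 × 1.9063
Δλ = 4.6253 pm

Percentage change:
(Δλ/λ₀) × 100 = (4.6253/1.1) × 100
= 420.4813%

(Intermediate values are shown rounded; full precision is carried through to the final answer.)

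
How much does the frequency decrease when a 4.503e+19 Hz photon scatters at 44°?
4.178e+18 Hz (decrease)

Convert frequency to wavelength (c = 299792458 m/s):
λ₀ = c/f₀ = 299792458/4.503e+19 = 6.6576162e-12 m = 6.6576 pm

Calculate Compton shift:
Δλ = λ_C(1 - cos(44°)) = 0.6810 pm

Final wavelength:
λ' = λ₀ + Δλ = 6.6576 + 0.6810 = 7.3386 pm

Final frequency:
f' = c/λ' = 299792458/7.3385849e-12 = 4.0851535e+19 Hz

Frequency shift (decrease):
Δf = f₀ - f' = 4.503e+19 - 4.0851535e+19 = 4.178e+18 Hz

(Intermediate values are shown rounded; full precision is carried through to the final answer.)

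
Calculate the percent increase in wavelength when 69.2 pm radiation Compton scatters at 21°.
0.2329%

Calculate the Compton shift:
Δλ = λ_C(1 - cos(21°))
Δλ = 2.4263 × (1 - cos(21°))
Δλ = 2.4263 × 0.0664
Δλ = 0.1612 pm

Percentage change:
(Δλ/λ₀) × 100 = (0.1612/69.2) × 100
= 0.2329%

(Intermediate values are shown rounded; full precision is carried through to the final answer.)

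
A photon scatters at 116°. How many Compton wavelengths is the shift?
1.4384 λ_C

The Compton shift formula is:
Δλ = λ_C(1 - cos θ)

Dividing both sides by λ_C:
Δλ/λ_C = 1 - cos θ

For θ = 116°:
Δλ/λ_C = 1 - cos(116°)
Δλ/λ_C = 1 - -0.4384
Δλ/λ_C = 1.4384

This means the shift is 1.4384 × λ_C = 3.4899 pm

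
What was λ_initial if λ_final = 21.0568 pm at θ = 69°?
19.5000 pm

From λ' = λ + Δλ, we have λ = λ' - Δλ

First calculate the Compton shift:
Δλ = λ_C(1 - cos θ)
Δλ = 2.4263 × (1 - cos(69°))
Δλ = 2.4263 × 0.6416
Δλ = 1.5568 pm

Initial wavelength:
λ = λ' - Δλ
λ = 21.0568 - 1.5568
λ = 19.5000 pm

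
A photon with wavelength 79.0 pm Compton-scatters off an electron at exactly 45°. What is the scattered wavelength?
79.7106 pm

Using the Compton formula: λ' = λ + λ_C(1 − cos θ)

For θ = 45°, cos θ = √2/2 (exact) ≈ 0.7071, so:
1 − cos 45° = 1 − (√2/2) ≈ 0.2929

Δλ = λ_C × 0.2929 = 2.4263 × 0.2929 = 0.7106 pm

λ' = 79.0 + 0.7106 = 79.7106 pm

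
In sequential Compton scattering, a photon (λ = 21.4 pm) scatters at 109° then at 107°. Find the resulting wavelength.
27.7519 pm

Apply Compton shift twice:

First scattering at θ₁ = 109°:
Δλ₁ = λ_C(1 - cos(109°))
Δλ₁ = 2.4263 × 1.3256
Δλ₁ = 3.2162 pm

After first scattering:
λ₁ = 21.4 + 3.2162 = 24.6162 pm

Second scattering at θ₂ = 107°:
Δλ₂ = λ_C(1 - cos(107°))
Δλ₂ = 2.4263 × 1.2924
Δλ₂ = 3.1357 pm

Final wavelength:
λ₂ = 24.6162 + 3.1357 = 27.7519 pm

Total shift: Δλ_total = 3.2162 + 3.1357 = 6.3519 pm

(Intermediate values are shown rounded; full precision is carried through to the final answer.)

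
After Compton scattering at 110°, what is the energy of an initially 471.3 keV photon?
210.6124 keV

First convert energy to wavelength:
λ = hc/E, with hc ≈ 1239.842 keV·pm (i.e. 1239.842 eV·nm)

For E = 471.3 keV = 471300 eV:
λ = 1239.842 keV·pm / 471.3 keV
λ = 2.6307 pm

Calculate the Compton shift:
Δλ = λ_C(1 - cos(110°)) = 2.4263 × 1.3420
Δλ = 3.2562 pm

Final wavelength:
λ' = 2.6307 + 3.2562 = 5.8868 pm

Final energy:
E' = hc/λ' = 1239.842 / 5.8868 = 210.6124 keV

(Intermediate values are shown rounded; full precision is carried through to the final answer.)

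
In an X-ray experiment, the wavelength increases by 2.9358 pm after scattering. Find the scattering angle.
102.12°

From the Compton formula Δλ = λ_C(1 - cos θ), we can solve for θ:

cos θ = 1 - Δλ/λ_C

Given:
- Δλ = 2.9358 pm
- λ_C = h/(m_e·c) ≈ 2.42631024 pm

cos θ = 1 - 2.9358/2.42631024
cos θ = 1 - 1.209985
cos θ = -0.209985

θ = arccos(-0.209985)
θ = 102.12°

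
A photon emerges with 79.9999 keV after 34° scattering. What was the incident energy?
82.2000 keV

Convert final energy to wavelength (hc ≈ 1239.842 keV·pm):
λ' = hc/E' = 1239.842 / 79.9999 = 15.4980 pm

Calculate the Compton shift:
Δλ = λ_C(1 - cos(34°))
Δλ = 2.4263 × (1 - cos(34°))
Δλ = 0.4148 pm

Initial wavelength:
λ = λ' - Δλ = 15.4980 - 0.4148 = 15.0832 pm

Initial energy:
E = hc/λ = 1239.842 / 15.0832 = 82.2000 keV

(Intermediate values are shown rounded; full precision is carried through to the final answer.)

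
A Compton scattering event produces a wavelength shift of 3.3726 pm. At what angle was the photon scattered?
112.96°

From the Compton formula Δλ = λ_C(1 - cos θ), we can solve for θ:

cos θ = 1 - Δλ/λ_C

Given:
- Δλ = 3.3726 pm
- λ_C = h/(m_e·c) ≈ 2.42631024 pm

cos θ = 1 - 3.3726/2.42631024
cos θ = 1 - 1.390012
cos θ = -0.390012

θ = arccos(-0.390012)
θ = 112.96°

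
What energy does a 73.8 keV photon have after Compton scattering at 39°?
71.4988 keV

First convert energy to wavelength:
λ = hc/E, with hc ≈ 1239.842 keV·pm (i.e. 1239.842 eV·nm)

For E = 73.8 keV = 73800 eV:
λ = 1239.842 keV·pm / 73.8 keV
λ = 16.8000 pm

Calculate the Compton shift:
Δλ = λ_C(1 - cos(39°)) = 2.4263 × 0.2229
Δλ = 0.5407 pm

Final wavelength:
λ' = 16.8000 + 0.5407 = 17.3407 pm

Final energy:
E' = hc/λ' = 1239.842 / 17.3407 = 71.4988 keV

(Intermediate values are shown rounded; full precision is carried through to the final answer.)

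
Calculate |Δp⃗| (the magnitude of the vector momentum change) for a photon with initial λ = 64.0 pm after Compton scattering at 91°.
1.4497e-23 kg·m/s

Photon momentum magnitude is p = h/λ.

Initial momentum:
p₀ = h/λ = 6.6261e-34/6.4000e-11 = 1.0353e-23 kg·m/s

After scattering:
λ' = λ + Δλ = 64.0 + 2.4687 = 66.4687 pm
p' = h/λ' = 6.6261e-34/6.6469e-11 = 9.9687e-24 kg·m/s

Momentum is a vector; the scattered photon's direction makes angle θ = 91° with the incident direction. The magnitude of the vector change Δp⃗ = p⃗₀ − p⃗' is found from the law of cosines:
|Δp⃗|² = p₀² + p'² − 2p₀p'cos θ
|Δp⃗|² = (1.0353e-23)² + (9.9687e-24)² − 2·1.0353e-23·9.9687e-24·cos(91°)
|Δp⃗| = 1.4497e-23 kg·m/s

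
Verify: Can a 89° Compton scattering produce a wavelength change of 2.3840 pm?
Yes, consistent

Calculate the expected shift for θ = 89°:

Δλ_expected = λ_C(1 - cos(89°))
Δλ_expected = 2.4263 × (1 - cos(89°))
Δλ_expected = 2.4263 × 0.9825
Δλ_expected = 2.3840 pm

Given shift: 2.3840 pm
Expected shift: 2.3840 pm
Difference: 0.0000 pm

The values match. This is consistent with Compton scattering at the stated angle.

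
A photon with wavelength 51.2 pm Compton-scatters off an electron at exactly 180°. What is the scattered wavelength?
56.0526 pm

Using the Compton formula: λ' = λ + λ_C(1 − cos θ)

For θ = 180°, cos θ = -1 (exact) = -1.0000, so:
1 − cos 180° = 1 − (-1) = 2.0000

Δλ = λ_C × 2.0000 = 2.4263 × 2.0000 = 4.8526 pm

λ' = 51.2 + 4.8526 = 56.0526 pm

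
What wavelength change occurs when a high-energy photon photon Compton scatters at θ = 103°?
2.9721 pm

Using the Compton scattering formula:
Δλ = λ_C(1 - cos θ)

where λ_C = h/(m_e·c) ≈ 2.4263 pm is the Compton wavelength of an electron.

For θ = 103°:
cos(103°) = -0.2250
1 - cos(103°) = 1.2250

Δλ = 2.4263 × 1.2250
Δλ = 2.9721 pm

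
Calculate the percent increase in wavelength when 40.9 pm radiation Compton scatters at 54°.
2.4454%

Calculate the Compton shift:
Δλ = λ_C(1 - cos(54°))
Δλ = 2.4263 × (1 - cos(54°))
Δλ = 2.4263 × 0.4122
Δλ = 1.0002 pm

Percentage change:
(Δλ/λ₀) × 100 = (1.0002/40.9) × 100
= 2.4454%

(Intermediate values are shown rounded; full precision is carried through to the final answer.)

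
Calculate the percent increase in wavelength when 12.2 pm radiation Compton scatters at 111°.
27.0149%

Calculate the Compton shift:
Δλ = λ_C(1 - cos(111°))
Δλ = 2.4263 × (1 - cos(111°))
Δλ = 2.4263 × 1.3584
Δλ = 3.2958 pm

Percentage change:
(Δλ/λ₀) × 100 = (3.2958/12.2) × 100
= 27.0149%

(Intermediate values are shown rounded; full precision is carried through to the final answer.)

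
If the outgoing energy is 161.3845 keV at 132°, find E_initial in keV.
341.2999 keV

Convert final energy to wavelength (hc ≈ 1239.842 keV·pm):
λ' = hc/E' = 1239.842 / 161.3845 = 7.6825 pm

Calculate the Compton shift:
Δλ = λ_C(1 - cos(132°))
Δλ = 2.4263 × (1 - cos(132°))
Δλ = 4.0498 pm

Initial wavelength:
λ = λ' - Δλ = 7.6825 - 4.0498 = 3.6327 pm

Initial energy:
E = hc/λ = 1239.842 / 3.6327 = 341.2999 keV

(Intermediate values are shown rounded; full precision is carried through to the final answer.)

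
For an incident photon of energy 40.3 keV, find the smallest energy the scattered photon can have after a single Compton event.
34.8095 keV (at θ = 180°)

The scattered photon has minimum energy when its wavelength is maximum, i.e., when the Compton shift Δλ = λ_C(1 − cos θ) is maximum. This occurs at θ = 180° (backscattering), giving Δλ_max = 2λ_C = 4.8526 pm.

Initial wavelength: λ₀ = hc/E₀ = 30.7653 pm
Maximum final wavelength: λ'_max = λ₀ + 2λ_C = 30.7653 + 4.8526 = 35.6179 pm
Minimum final energy: E'_min = hc/λ'_max = 34.8095 keV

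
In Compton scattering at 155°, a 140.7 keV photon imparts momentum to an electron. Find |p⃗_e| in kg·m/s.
1.2168e-22 kg·m/s

The electron is initially at rest, so by conservation of momentum:
p⃗_e = p⃗₀ − p⃗'  (incident photon momentum minus scattered photon momentum)

Photon momentum magnitudes (p = h/λ = E/c):
λ₀ = hc/E₀ = 8.8120 pm → p₀ = h/λ₀ = 7.5194e-23 kg·m/s
Δλ = λ_C(1 − cos 155°) = 4.6253 pm
λ' = 13.4372 pm → p' = h/λ' = 4.9311e-23 kg·m/s

The scattered photon makes angle θ = 155° with the incident direction, so by the law of cosines:
|p⃗_e|² = p₀² + p'² − 2p₀p'cos θ
|p⃗_e|² = (7.5194e-23)² + (4.9311e-23)² − 2·7.5194e-23·4.9311e-23·cos(155°)
|p⃗_e| = 1.2168e-22 kg·m/s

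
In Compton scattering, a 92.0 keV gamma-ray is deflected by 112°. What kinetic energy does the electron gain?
18.2515 keV

By energy conservation: K_e = E_initial - E_final

First find the scattered photon energy:
Initial wavelength: λ = hc/E = 13.4765 pm
Compton shift: Δλ = λ_C(1 - cos(112°)) = 3.3352 pm
Final wavelength: λ' = 13.4765 + 3.3352 = 16.8118 pm
Final photon energy: E' = hc/λ' = 73.7485 keV

Electron kinetic energy:
K_e = E - E' = 92.0000 - 73.7485 = 18.2515 keV

(Intermediate values are shown rounded; full precision is carried through to the final answer.)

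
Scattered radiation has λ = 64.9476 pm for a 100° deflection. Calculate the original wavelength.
62.1000 pm

From λ' = λ + Δλ, we have λ = λ' - Δλ

First calculate the Compton shift:
Δλ = λ_C(1 - cos θ)
Δλ = 2.4263 × (1 - cos(100°))
Δλ = 2.4263 × 1.1736
Δλ = 2.8476 pm

Initial wavelength:
λ = λ' - Δλ
λ = 64.9476 - 2.8476
λ = 62.1000 pm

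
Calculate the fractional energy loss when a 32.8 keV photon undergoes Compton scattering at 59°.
0.0302 (or 3.02%)

Calculate initial and final photon energies:

Initial: E₀ = 32.8 keV → λ₀ = 37.8001 pm
Compton shift: Δλ = 1.1767 pm
Final wavelength: λ' = 38.9767 pm
Final energy: E' = 31.8098 keV

Fractional energy loss:
(E₀ - E')/E₀ = (32.8000 - 31.8098)/32.8000
= 0.9902/32.8000
= 0.0302
= 3.02%

(Intermediate values are shown rounded; full precision is carried through to the final answer.)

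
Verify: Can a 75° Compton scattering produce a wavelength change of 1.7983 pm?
Yes, consistent

Calculate the expected shift for θ = 75°:

Δλ_expected = λ_C(1 - cos(75°))
Δλ_expected = 2.4263 × (1 - cos(75°))
Δλ_expected = 2.4263 × 0.7412
Δλ_expected = 1.7983 pm

Given shift: 1.7983 pm
Expected shift: 1.7983 pm
Difference: 0.0000 pm

The values match. This is consistent with Compton scattering at the stated angle.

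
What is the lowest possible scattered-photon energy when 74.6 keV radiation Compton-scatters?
57.7410 keV (at θ = 180°)

The scattered photon has minimum energy when its wavelength is maximum, i.e., when the Compton shift Δλ = λ_C(1 − cos θ) is maximum. This occurs at θ = 180° (backscattering), giving Δλ_max = 2λ_C = 4.8526 pm.

Initial wavelength: λ₀ = hc/E₀ = 16.6199 pm
Maximum final wavelength: λ'_max = λ₀ + 2λ_C = 16.6199 + 4.8526 = 21.4725 pm
Minimum final energy: E'_min = hc/λ'_max = 57.7410 keV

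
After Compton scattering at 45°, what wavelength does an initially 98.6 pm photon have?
99.3106 pm

Using the Compton formula: λ' = λ + λ_C(1 − cos θ)

For θ = 45°, cos θ = √2/2 (exact) ≈ 0.7071, so:
1 − cos 45° = 1 − (√2/2) ≈ 0.2929

Δλ = λ_C × 0.2929 = 2.4263 × 0.2929 = 0.7106 pm

λ' = 98.6 + 0.7106 = 99.3106 pm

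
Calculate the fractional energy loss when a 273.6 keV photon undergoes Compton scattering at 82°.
0.3155 (or 31.55%)

Calculate initial and final photon energies:

Initial: E₀ = 273.6 keV → λ₀ = 4.5316 pm
Compton shift: Δλ = 2.0886 pm
Final wavelength: λ' = 6.6202 pm
Final energy: E' = 187.2811 keV

Fractional energy loss:
(E₀ - E')/E₀ = (273.6000 - 187.2811)/273.6000
= 86.3189/273.6000
= 0.3155
= 31.55%

(Intermediate values are shown rounded; full precision is carried through to the final answer.)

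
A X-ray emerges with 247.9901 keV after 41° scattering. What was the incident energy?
281.5000 keV

Convert final energy to wavelength (hc ≈ 1239.842 keV·pm):
λ' = hc/E' = 1239.842 / 247.9901 = 4.9996 pm

Calculate the Compton shift:
Δλ = λ_C(1 - cos(41°))
Δλ = 2.4263 × (1 - cos(41°))
Δλ = 0.5952 pm

Initial wavelength:
λ = λ' - Δλ = 4.9996 - 0.5952 = 4.4044 pm

Initial energy:
E = hc/λ = 1239.842 / 4.4044 = 281.5000 keV

(Intermediate values are shown rounded; full precision is carried through to the final answer.)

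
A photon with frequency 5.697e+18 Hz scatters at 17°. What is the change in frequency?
1.145e+16 Hz (decrease)

Convert frequency to wavelength (c = 299792458 m/s):
λ₀ = c/f₀ = 299792458/5.697e+18 = 5.2622864e-11 m = 52.6229 pm

Calculate Compton shift:
Δλ = λ_C(1 - cos(17°)) = 0.1060 pm

Final wavelength:
λ' = λ₀ + Δλ = 52.6229 + 0.1060 = 52.7289 pm

Final frequency:
f' = c/λ' = 299792458/5.2728883e-11 = 5.6855454e+18 Hz

Frequency shift (decrease):
Δf = f₀ - f' = 5.697e+18 - 5.6855454e+18 = 1.145e+16 Hz

(Intermediate values are shown rounded; full precision is carried through to the final answer.)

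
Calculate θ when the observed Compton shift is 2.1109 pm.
82.53°

From the Compton formula Δλ = λ_C(1 - cos θ), we can solve for θ:

cos θ = 1 - Δλ/λ_C

Given:
- Δλ = 2.1109 pm
- λ_C = h/(m_e·c) ≈ 2.42631024 pm

cos θ = 1 - 2.1109/2.42631024
cos θ = 1 - 0.870004
cos θ = 0.129996

θ = arccos(0.129996)
θ = 82.53°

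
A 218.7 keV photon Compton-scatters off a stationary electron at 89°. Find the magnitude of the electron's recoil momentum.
1.4176e-22 kg·m/s

The electron is initially at rest, so by conservation of momentum:
p⃗_e = p⃗₀ − p⃗'  (incident photon momentum minus scattered photon momentum)

Photon momentum magnitudes (p = h/λ = E/c):
λ₀ = hc/E₀ = 5.6691 pm → p₀ = h/λ₀ = 1.1688e-22 kg·m/s
Δλ = λ_C(1 − cos 89°) = 2.3840 pm
λ' = 8.0531 pm → p' = h/λ' = 8.2280e-23 kg·m/s

The scattered photon makes angle θ = 89° with the incident direction, so by the law of cosines:
|p⃗_e|² = p₀² + p'² − 2p₀p'cos θ
|p⃗_e|² = (1.1688e-22)² + (8.2280e-23)² − 2·1.1688e-22·8.2280e-23·cos(89°)
|p⃗_e| = 1.4176e-22 kg·m/s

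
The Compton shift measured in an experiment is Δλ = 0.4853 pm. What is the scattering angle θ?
36.87°

From the Compton formula Δλ = λ_C(1 - cos θ), we can solve for θ:

cos θ = 1 - Δλ/λ_C

Given:
- Δλ = 0.4853 pm
- λ_C = h/(m_e·c) ≈ 2.42631024 pm

cos θ = 1 - 0.4853/2.42631024
cos θ = 1 - 0.200016
cos θ = 0.799984

θ = arccos(0.799984)
θ = 36.87°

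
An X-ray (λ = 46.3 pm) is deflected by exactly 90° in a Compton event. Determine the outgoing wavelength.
48.7263 pm

Using the Compton formula: λ' = λ + λ_C(1 − cos θ)

For θ = 90°, cos θ = 0 (exact) = 0.0000, so:
1 − cos 90° = 1 − (0) = 1.0000

Δλ = λ_C × 1.0000 = 2.4263 × 1.0000 = 2.4263 pm

λ' = 46.3 + 2.4263 = 48.7263 pm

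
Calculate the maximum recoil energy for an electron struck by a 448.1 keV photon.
285.3806 keV

Maximum energy transfer occurs at θ = 180° (backscattering).

Initial photon: E₀ = 448.1 keV → λ₀ = 2.7669 pm

Maximum Compton shift (at 180°):
Δλ_max = 2λ_C = 2 × 2.4263 = 4.8526 pm

Final wavelength:
λ' = 2.7669 + 4.8526 = 7.6195 pm

Minimum photon energy (maximum energy to electron):
E'_min = hc/λ' = 162.7194 keV

Maximum electron kinetic energy:
K_max = E₀ - E'_min = 448.1000 - 162.7194 = 285.3806 keV

(Intermediate values are shown rounded; full precision is carried through to the final answer.)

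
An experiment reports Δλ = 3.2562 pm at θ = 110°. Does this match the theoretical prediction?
Yes, consistent

Calculate the expected shift for θ = 110°:

Δλ_expected = λ_C(1 - cos(110°))
Δλ_expected = 2.4263 × (1 - cos(110°))
Δλ_expected = 2.4263 × 1.3420
Δλ_expected = 3.2562 pm

Given shift: 3.2562 pm
Expected shift: 3.2562 pm
Difference: 0.0000 pm

The values match. This is consistent with Compton scattering at the stated angle.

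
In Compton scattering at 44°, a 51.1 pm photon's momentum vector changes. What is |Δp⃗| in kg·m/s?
9.6524e-24 kg·m/s

Photon momentum magnitude is p = h/λ.

Initial momentum:
p₀ = h/λ = 6.6261e-34/5.1100e-11 = 1.2967e-23 kg·m/s

After scattering:
λ' = λ + Δλ = 51.1 + 0.6810 = 51.7810 pm
p' = h/λ' = 6.6261e-34/5.1781e-11 = 1.2796e-23 kg·m/s

Momentum is a vector; the scattered photon's direction makes angle θ = 44° with the incident direction. The magnitude of the vector change Δp⃗ = p⃗₀ − p⃗' is found from the law of cosines:
|Δp⃗|² = p₀² + p'² − 2p₀p'cos θ
|Δp⃗|² = (1.2967e-23)² + (1.2796e-23)² − 2·1.2967e-23·1.2796e-23·cos(44°)
|Δp⃗| = 9.6524e-24 kg·m/s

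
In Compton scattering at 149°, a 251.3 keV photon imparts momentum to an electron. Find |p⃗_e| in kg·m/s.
1.9780e-22 kg·m/s

The electron is initially at rest, so by conservation of momentum:
p⃗_e = p⃗₀ − p⃗'  (incident photon momentum minus scattered photon momentum)

Photon momentum magnitudes (p = h/λ = E/c):
λ₀ = hc/E₀ = 4.9337 pm → p₀ = h/λ₀ = 1.3430e-22 kg·m/s
Δλ = λ_C(1 − cos 149°) = 4.5061 pm
λ' = 9.4398 pm → p' = h/λ' = 7.0193e-23 kg·m/s

The scattered photon makes angle θ = 149° with the incident direction, so by the law of cosines:
|p⃗_e|² = p₀² + p'² − 2p₀p'cos θ
|p⃗_e|² = (1.3430e-22)² + (7.0193e-23)² − 2·1.3430e-22·7.0193e-23·cos(149°)
|p⃗_e| = 1.9780e-22 kg·m/s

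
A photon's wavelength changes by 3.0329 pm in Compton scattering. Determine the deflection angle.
104.48°

From the Compton formula Δλ = λ_C(1 - cos θ), we can solve for θ:

cos θ = 1 - Δλ/λ_C

Given:
- Δλ = 3.0329 pm
- λ_C = h/(m_e·c) ≈ 2.42631024 pm

cos θ = 1 - 3.0329/2.42631024
cos θ = 1 - 1.250005
cos θ = -0.250005

θ = arccos(-0.250005)
θ = 104.48°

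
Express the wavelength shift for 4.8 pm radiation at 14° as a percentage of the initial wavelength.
1.5015%

Calculate the Compton shift:
Δλ = λ_C(1 - cos(14°))
Δλ = 2.4263 × (1 - cos(14°))
Δλ = 2.4263 × 0.0297
Δλ = 0.0721 pm

Percentage change:
(Δλ/λ₀) × 100 = (0.0721/4.8) × 100
= 1.5015%

(Intermediate values are shown rounded; full precision is carried through to the final answer.)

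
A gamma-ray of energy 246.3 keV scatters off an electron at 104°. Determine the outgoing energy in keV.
154.0721 keV

First convert energy to wavelength:
λ = hc/E, with hc ≈ 1239.842 keV·pm (i.e. 1239.842 eV·nm)

For E = 246.3 keV = 246300 eV:
λ = 1239.842 keV·pm / 246.3 keV
λ = 5.0339 pm

Calculate the Compton shift:
Δλ = λ_C(1 - cos(104°)) = 2.4263 × 1.2419
Δλ = 3.0133 pm

Final wavelength:
λ' = 5.0339 + 3.0133 = 8.0472 pm

Final energy:
E' = hc/λ' = 1239.842 / 8.0472 = 154.0721 keV

(Intermediate values are shown rounded; full precision is carried through to the final answer.)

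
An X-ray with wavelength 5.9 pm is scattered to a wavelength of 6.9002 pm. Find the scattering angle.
54.00°

First find the wavelength shift:
Δλ = λ' - λ = 6.9002 - 5.9 = 1.0002 pm

Using Δλ = λ_C(1 - cos θ), with λ_C = h/(m_e·c) ≈ 2.42631024 pm:
cos θ = 1 - Δλ/λ_C
cos θ = 1 - 1.0002/2.42631024
cos θ = 0.587769

θ = arccos(0.587769)
θ = 54.00°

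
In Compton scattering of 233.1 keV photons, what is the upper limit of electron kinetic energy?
111.2069 keV

Maximum energy transfer occurs at θ = 180° (backscattering).

Initial photon: E₀ = 233.1 keV → λ₀ = 5.3189 pm

Maximum Compton shift (at 180°):
Δλ_max = 2λ_C = 2 × 2.4263 = 4.8526 pm

Final wavelength:
λ' = 5.3189 + 4.8526 = 10.1715 pm

Minimum photon energy (maximum energy to electron):
E'_min = hc/λ' = 121.8931 keV

Maximum electron kinetic energy:
K_max = E₀ - E'_min = 233.1000 - 121.8931 = 111.2069 keV

(Intermediate values are shown rounded; full precision is carried through to the final answer.)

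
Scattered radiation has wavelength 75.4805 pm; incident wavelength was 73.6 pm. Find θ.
77.00°

First find the wavelength shift:
Δλ = λ' - λ = 75.4805 - 73.6 = 1.8805 pm

Using Δλ = λ_C(1 - cos θ), with λ_C = h/(m_e·c) ≈ 2.42631024 pm:
cos θ = 1 - Δλ/λ_C
cos θ = 1 - 1.8805/2.42631024
cos θ = 0.224955

θ = arccos(0.224955)
θ = 77.00°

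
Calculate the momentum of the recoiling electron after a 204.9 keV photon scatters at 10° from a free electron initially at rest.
1.9042e-23 kg·m/s

The electron is initially at rest, so by conservation of momentum:
p⃗_e = p⃗₀ − p⃗'  (incident photon momentum minus scattered photon momentum)

Photon momentum magnitudes (p = h/λ = E/c):
λ₀ = hc/E₀ = 6.0510 pm → p₀ = h/λ₀ = 1.0950e-22 kg·m/s
Δλ = λ_C(1 − cos 10°) = 0.0369 pm
λ' = 6.0878 pm → p' = h/λ' = 1.0884e-22 kg·m/s

The scattered photon makes angle θ = 10° with the incident direction, so by the law of cosines:
|p⃗_e|² = p₀² + p'² − 2p₀p'cos θ
|p⃗_e|² = (1.0950e-22)² + (1.0884e-22)² − 2·1.0950e-22·1.0884e-22·cos(10°)
|p⃗_e| = 1.9042e-23 kg·m/s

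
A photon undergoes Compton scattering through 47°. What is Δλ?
0.7716 pm

Using the Compton scattering formula:
Δλ = λ_C(1 - cos θ)

where λ_C = h/(m_e·c) ≈ 2.4263 pm is the Compton wavelength of an electron.

For θ = 47°:
cos(47°) = 0.6820
1 - cos(47°) = 0.3180

Δλ = 2.4263 × 0.3180
Δλ = 0.7716 pm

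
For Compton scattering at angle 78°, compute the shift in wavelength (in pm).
1.9219 pm

Using the Compton scattering formula:
Δλ = λ_C(1 - cos θ)

where λ_C = h/(m_e·c) ≈ 2.4263 pm is the Compton wavelength of an electron.

For θ = 78°:
cos(78°) = 0.2079
1 - cos(78°) = 0.7921

Δλ = 2.4263 × 0.7921
Δλ = 1.9219 pm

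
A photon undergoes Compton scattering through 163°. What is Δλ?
4.7466 pm

Using the Compton scattering formula:
Δλ = λ_C(1 - cos θ)

where λ_C = h/(m_e·c) ≈ 2.4263 pm is the Compton wavelength of an electron.

For θ = 163°:
cos(163°) = -0.9563
1 - cos(163°) = 1.9563

Δλ = 2.4263 × 1.9563
Δλ = 4.7466 pm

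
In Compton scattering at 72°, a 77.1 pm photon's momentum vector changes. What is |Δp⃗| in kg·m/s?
9.9966e-24 kg·m/s

Photon momentum magnitude is p = h/λ.

Initial momentum:
p₀ = h/λ = 6.6261e-34/7.7100e-11 = 8.5941e-24 kg·m/s

After scattering:
λ' = λ + Δλ = 77.1 + 1.6765 = 78.7765 pm
p' = h/λ' = 6.6261e-34/7.8777e-11 = 8.4112e-24 kg·m/s

Momentum is a vector; the scattered photon's direction makes angle θ = 72° with the incident direction. The magnitude of the vector change Δp⃗ = p⃗₀ − p⃗' is found from the law of cosines:
|Δp⃗|² = p₀² + p'² − 2p₀p'cos θ
|Δp⃗|² = (8.5941e-24)² + (8.4112e-24)² − 2·8.5941e-24·8.4112e-24·cos(72°)
|Δp⃗| = 9.9966e-24 kg·m/s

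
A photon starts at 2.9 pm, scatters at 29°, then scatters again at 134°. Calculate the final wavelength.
7.3160 pm

Apply Compton shift twice:

First scattering at θ₁ = 29°:
Δλ₁ = λ_C(1 - cos(29°))
Δλ₁ = 2.4263 × 0.1254
Δλ₁ = 0.3042 pm

After first scattering:
λ₁ = 2.9 + 0.3042 = 3.2042 pm

Second scattering at θ₂ = 134°:
Δλ₂ = λ_C(1 - cos(134°))
Δλ₂ = 2.4263 × 1.6947
Δλ₂ = 4.1118 pm

Final wavelength:
λ₂ = 3.2042 + 4.1118 = 7.3160 pm

Total shift: Δλ_total = 0.3042 + 4.1118 = 4.4160 pm

(Intermediate values are shown rounded; full precision is carried through to the final answer.)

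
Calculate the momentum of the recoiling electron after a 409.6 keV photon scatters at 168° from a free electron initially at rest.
3.0223e-22 kg·m/s

The electron is initially at rest, so by conservation of momentum:
p⃗_e = p⃗₀ − p⃗'  (incident photon momentum minus scattered photon momentum)

Photon momentum magnitudes (p = h/λ = E/c):
λ₀ = hc/E₀ = 3.0270 pm → p₀ = h/λ₀ = 2.1890e-22 kg·m/s
Δλ = λ_C(1 − cos 168°) = 4.7996 pm
λ' = 7.8266 pm → p' = h/λ' = 8.4661e-23 kg·m/s

The scattered photon makes angle θ = 168° with the incident direction, so by the law of cosines:
|p⃗_e|² = p₀² + p'² − 2p₀p'cos θ
|p⃗_e|² = (2.1890e-22)² + (8.4661e-23)² − 2·2.1890e-22·8.4661e-23·cos(168°)
|p⃗_e| = 3.0223e-22 kg·m/s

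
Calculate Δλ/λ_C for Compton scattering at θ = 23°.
0.0795 λ_C

The Compton shift formula is:
Δλ = λ_C(1 - cos θ)

Dividing both sides by λ_C:
Δλ/λ_C = 1 - cos θ

For θ = 23°:
Δλ/λ_C = 1 - cos(23°)
Δλ/λ_C = 1 - 0.9205
Δλ/λ_C = 0.0795

This means the shift is 0.0795 × λ_C = 0.1929 pm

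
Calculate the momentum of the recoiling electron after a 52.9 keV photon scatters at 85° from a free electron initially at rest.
3.6595e-23 kg·m/s

The electron is initially at rest, so by conservation of momentum:
p⃗_e = p⃗₀ − p⃗'  (incident photon momentum minus scattered photon momentum)

Photon momentum magnitudes (p = h/λ = E/c):
λ₀ = hc/E₀ = 23.4375 pm → p₀ = h/λ₀ = 2.8271e-23 kg·m/s
Δλ = λ_C(1 − cos 85°) = 2.2148 pm
λ' = 25.6523 pm → p' = h/λ' = 2.5830e-23 kg·m/s

The scattered photon makes angle θ = 85° with the incident direction, so by the law of cosines:
|p⃗_e|² = p₀² + p'² − 2p₀p'cos θ
|p⃗_e|² = (2.8271e-23)² + (2.5830e-23)² − 2·2.8271e-23·2.5830e-23·cos(85°)
|p⃗_e| = 3.6595e-23 kg·m/s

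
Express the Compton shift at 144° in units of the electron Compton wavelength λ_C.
1.8090 λ_C

The Compton shift formula is:
Δλ = λ_C(1 - cos θ)

Dividing both sides by λ_C:
Δλ/λ_C = 1 - cos θ

For θ = 144°:
Δλ/λ_C = 1 - cos(144°)
Δλ/λ_C = 1 - -0.8090
Δλ/λ_C = 1.8090

This means the shift is 1.8090 × λ_C = 4.3892 pm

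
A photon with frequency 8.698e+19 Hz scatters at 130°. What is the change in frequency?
4.665e+19 Hz (decrease)

Convert frequency to wavelength (c = 299792458 m/s):
λ₀ = c/f₀ = 299792458/8.698e+19 = 3.4466827e-12 m = 3.4467 pm

Calculate Compton shift:
Δλ = λ_C(1 - cos(130°)) = 3.9859 pm

Final wavelength:
λ' = λ₀ + Δλ = 3.4467 + 3.9859 = 7.4326 pm

Final frequency:
f' = c/λ' = 299792458/7.4325951e-12 = 4.0334830e+19 Hz

Frequency shift (decrease):
Δf = f₀ - f' = 8.698e+19 - 4.0334830e+19 = 4.665e+19 Hz

(Intermediate values are shown rounded; full precision is carried through to the final answer.)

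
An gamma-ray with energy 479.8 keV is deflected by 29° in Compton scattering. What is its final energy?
429.2647 keV

First convert energy to wavelength:
λ = hc/E, with hc ≈ 1239.842 keV·pm (i.e. 1239.842 eV·nm)

For E = 479.8 keV = 479800 eV:
λ = 1239.842 keV·pm / 479.8 keV
λ = 2.5841 pm

Calculate the Compton shift:
Δλ = λ_C(1 - cos(29°)) = 2.4263 × 0.1254
Δλ = 0.3042 pm

Final wavelength:
λ' = 2.5841 + 0.3042 = 2.8883 pm

Final energy:
E' = hc/λ' = 1239.842 / 2.8883 = 429.2647 keV

(Intermediate values are shown rounded; full precision is carried through to the final answer.)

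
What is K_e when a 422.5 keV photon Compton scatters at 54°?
107.3953 keV

By energy conservation: K_e = E_initial - E_final

First find the scattered photon energy:
Initial wavelength: λ = hc/E = 2.9345 pm
Compton shift: Δλ = λ_C(1 - cos(54°)) = 1.0002 pm
Final wavelength: λ' = 2.9345 + 1.0002 = 3.9347 pm
Final photon energy: E' = hc/λ' = 315.1047 keV

Electron kinetic energy:
K_e = E - E' = 422.5000 - 315.1047 = 107.3953 keV

(Intermediate values are shown rounded; full precision is carried through to the final answer.)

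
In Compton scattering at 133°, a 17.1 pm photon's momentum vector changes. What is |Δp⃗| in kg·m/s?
6.4292e-23 kg·m/s

Photon momentum magnitude is p = h/λ.

Initial momentum:
p₀ = h/λ = 6.6261e-34/1.7100e-11 = 3.8749e-23 kg·m/s

After scattering:
λ' = λ + Δλ = 17.1 + 4.0810 = 21.1810 pm
p' = h/λ' = 6.6261e-34/2.1181e-11 = 3.1283e-23 kg·m/s

Momentum is a vector; the scattered photon's direction makes angle θ = 133° with the incident direction. The magnitude of the vector change Δp⃗ = p⃗₀ − p⃗' is found from the law of cosines:
|Δp⃗|² = p₀² + p'² − 2p₀p'cos θ
|Δp⃗|² = (3.8749e-23)² + (3.1283e-23)² − 2·3.8749e-23·3.1283e-23·cos(133°)
|Δp⃗| = 6.4292e-23 kg·m/s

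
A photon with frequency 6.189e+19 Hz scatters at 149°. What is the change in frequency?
2.983e+19 Hz (decrease)

Convert frequency to wavelength (c = 299792458 m/s):
λ₀ = c/f₀ = 299792458/6.189e+19 = 4.8439563e-12 m = 4.8440 pm

Calculate Compton shift:
Δλ = λ_C(1 - cos(149°)) = 4.5061 pm

Final wavelength:
λ' = λ₀ + Δλ = 4.8440 + 4.5061 = 9.3500 pm

Final frequency:
f' = c/λ' = 299792458/9.3500204e-12 = 3.2063295e+19 Hz

Frequency shift (decrease):
Δf = f₀ - f' = 6.189e+19 - 3.2063295e+19 = 2.983e+19 Hz

(Intermediate values are shown rounded; full precision is carried through to the final answer.)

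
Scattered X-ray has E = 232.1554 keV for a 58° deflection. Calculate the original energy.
295.1999 keV

Convert final energy to wavelength (hc ≈ 1239.842 keV·pm):
λ' = hc/E' = 1239.842 / 232.1554 = 5.3406 pm

Calculate the Compton shift:
Δλ = λ_C(1 - cos(58°))
Δλ = 2.4263 × (1 - cos(58°))
Δλ = 1.1406 pm

Initial wavelength:
λ = λ' - Δλ = 5.3406 - 1.1406 = 4.2000 pm

Initial energy:
E = hc/λ = 1239.842 / 4.2000 = 295.1999 keV

(Intermediate values are shown rounded; full precision is carried through to the final answer.)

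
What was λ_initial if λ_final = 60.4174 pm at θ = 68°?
58.9000 pm

From λ' = λ + Δλ, we have λ = λ' - Δλ

First calculate the Compton shift:
Δλ = λ_C(1 - cos θ)
Δλ = 2.4263 × (1 - cos(68°))
Δλ = 2.4263 × 0.6254
Δλ = 1.5174 pm

Initial wavelength:
λ = λ' - Δλ
λ = 60.4174 - 1.5174
λ = 58.9000 pm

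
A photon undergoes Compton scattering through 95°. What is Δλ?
2.6378 pm

Using the Compton scattering formula:
Δλ = λ_C(1 - cos θ)

where λ_C = h/(m_e·c) ≈ 2.4263 pm is the Compton wavelength of an electron.

For θ = 95°:
cos(95°) = -0.0872
1 - cos(95°) = 1.0872

Δλ = 2.4263 × 1.0872
Δλ = 2.6378 pm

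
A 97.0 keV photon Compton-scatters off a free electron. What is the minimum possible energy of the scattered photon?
70.3078 keV (at θ = 180°)

The scattered photon has minimum energy when its wavelength is maximum, i.e., when the Compton shift Δλ = λ_C(1 − cos θ) is maximum. This occurs at θ = 180° (backscattering), giving Δλ_max = 2λ_C = 4.8526 pm.

Initial wavelength: λ₀ = hc/E₀ = 12.7819 pm
Maximum final wavelength: λ'_max = λ₀ + 2λ_C = 12.7819 + 4.8526 = 17.6345 pm
Minimum final energy: E'_min = hc/λ'_max = 70.3078 keV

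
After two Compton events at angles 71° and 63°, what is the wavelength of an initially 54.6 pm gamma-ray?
57.5612 pm

Apply Compton shift twice:

First scattering at θ₁ = 71°:
Δλ₁ = λ_C(1 - cos(71°))
Δλ₁ = 2.4263 × 0.6744
Δλ₁ = 1.6364 pm

After first scattering:
λ₁ = 54.6 + 1.6364 = 56.2364 pm

Second scattering at θ₂ = 63°:
Δλ₂ = λ_C(1 - cos(63°))
Δλ₂ = 2.4263 × 0.5460
Δλ₂ = 1.3248 pm

Final wavelength:
λ₂ = 56.2364 + 1.3248 = 57.5612 pm

Total shift: Δλ_total = 1.6364 + 1.3248 = 2.9612 pm

(Intermediate values are shown rounded; full precision is carried through to the final answer.)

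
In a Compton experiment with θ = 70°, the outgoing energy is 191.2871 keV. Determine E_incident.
253.8000 keV

Convert final energy to wavelength (hc ≈ 1239.842 keV·pm):
λ' = hc/E' = 1239.842 / 191.2871 = 6.4816 pm

Calculate the Compton shift:
Δλ = λ_C(1 - cos(70°))
Δλ = 2.4263 × (1 - cos(70°))
Δλ = 1.5965 pm

Initial wavelength:
λ = λ' - Δλ = 6.4816 - 1.5965 = 4.8851 pm

Initial energy:
E = hc/λ = 1239.842 / 4.8851 = 253.8000 keV

(Intermediate values are shown rounded; full precision is carried through to the final answer.)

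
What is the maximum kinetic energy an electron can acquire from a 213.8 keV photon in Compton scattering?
97.4014 keV

Maximum energy transfer occurs at θ = 180° (backscattering).

Initial photon: E₀ = 213.8 keV → λ₀ = 5.7991 pm

Maximum Compton shift (at 180°):
Δλ_max = 2λ_C = 2 × 2.4263 = 4.8526 pm

Final wavelength:
λ' = 5.7991 + 4.8526 = 10.6517 pm

Minimum photon energy (maximum energy to electron):
E'_min = hc/λ' = 116.3986 keV

Maximum electron kinetic energy:
K_max = E₀ - E'_min = 213.8000 - 116.3986 = 97.4014 keV

(Intermediate values are shown rounded; full precision is carried through to the final answer.)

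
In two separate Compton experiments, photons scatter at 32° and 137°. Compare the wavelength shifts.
137° produces the larger shift by a factor of 11.394

Calculate both shifts using Δλ = λ_C(1 - cos θ):

For θ₁ = 32°:
Δλ₁ = 2.4263 × (1 - cos(32°))
Δλ₁ = 2.4263 × 0.1520
Δλ₁ = 0.3687 pm

For θ₂ = 137°:
Δλ₂ = 2.4263 × (1 - cos(137°))
Δλ₂ = 2.4263 × 1.7314
Δλ₂ = 4.2008 pm

The 137° angle produces the larger shift.
Ratio: 4.2008/0.3687 = 11.394

(Intermediate values are shown rounded; full precision is carried through to the final answer.)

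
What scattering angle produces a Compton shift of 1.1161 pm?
57.32°

From the Compton formula Δλ = λ_C(1 - cos θ), we can solve for θ:

cos θ = 1 - Δλ/λ_C

Given:
- Δλ = 1.1161 pm
- λ_C = h/(m_e·c) ≈ 2.42631024 pm

cos θ = 1 - 1.1161/2.42631024
cos θ = 1 - 0.459999
cos θ = 0.540001

θ = arccos(0.540001)
θ = 57.32°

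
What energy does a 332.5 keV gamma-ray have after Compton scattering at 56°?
258.3875 keV

First convert energy to wavelength:
λ = hc/E, with hc ≈ 1239.842 keV·pm (i.e. 1239.842 eV·nm)

For E = 332.5 keV = 332500 eV:
λ = 1239.842 keV·pm / 332.5 keV
λ = 3.7288 pm

Calculate the Compton shift:
Δλ = λ_C(1 - cos(56°)) = 2.4263 × 0.4408
Δλ = 1.0695 pm

Final wavelength:
λ' = 3.7288 + 1.0695 = 4.7984 pm

Final energy:
E' = hc/λ' = 1239.842 / 4.7984 = 258.3875 keV

(Intermediate values are shown rounded; full precision is carried through to the final answer.)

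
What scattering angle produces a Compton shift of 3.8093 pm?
124.75°

From the Compton formula Δλ = λ_C(1 - cos θ), we can solve for θ:

cos θ = 1 - Δλ/λ_C

Given:
- Δλ = 3.8093 pm
- λ_C = h/(m_e·c) ≈ 2.42631024 pm

cos θ = 1 - 3.8093/2.42631024
cos θ = 1 - 1.569997
cos θ = -0.569997

θ = arccos(-0.569997)
θ = 124.75°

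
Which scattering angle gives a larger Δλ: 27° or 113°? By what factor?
113° produces the larger shift by a factor of 12.760

Calculate both shifts using Δλ = λ_C(1 - cos θ):

For θ₁ = 27°:
Δλ₁ = 2.4263 × (1 - cos(27°))
Δλ₁ = 2.4263 × 0.1090
Δλ₁ = 0.2645 pm

For θ₂ = 113°:
Δλ₂ = 2.4263 × (1 - cos(113°))
Δλ₂ = 2.4263 × 1.3907
Δλ₂ = 3.3743 pm

The 113° angle produces the larger shift.
Ratio: 3.3743/0.2645 = 12.760

(Intermediate values are shown rounded; full precision is carried through to the final answer.)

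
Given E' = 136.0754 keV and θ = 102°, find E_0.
200.6001 keV

Convert final energy to wavelength (hc ≈ 1239.842 keV·pm):
λ' = hc/E' = 1239.842 / 136.0754 = 9.1114 pm

Calculate the Compton shift:
Δλ = λ_C(1 - cos(102°))
Δλ = 2.4263 × (1 - cos(102°))
Δλ = 2.9308 pm

Initial wavelength:
λ = λ' - Δλ = 9.1114 - 2.9308 = 6.1807 pm

Initial energy:
E = hc/λ = 1239.842 / 6.1807 = 200.6001 keV

(Intermediate values are shown rounded; full precision is carried through to the final answer.)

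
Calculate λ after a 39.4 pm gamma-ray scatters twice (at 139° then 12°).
43.7105 pm

Apply Compton shift twice:

First scattering at θ₁ = 139°:
Δλ₁ = λ_C(1 - cos(139°))
Δλ₁ = 2.4263 × 1.7547
Δλ₁ = 4.2575 pm

After first scattering:
λ₁ = 39.4 + 4.2575 = 43.6575 pm

Second scattering at θ₂ = 12°:
Δλ₂ = λ_C(1 - cos(12°))
Δλ₂ = 2.4263 × 0.0219
Δλ₂ = 0.0530 pm

Final wavelength:
λ₂ = 43.6575 + 0.0530 = 43.7105 pm

Total shift: Δλ_total = 4.2575 + 0.0530 = 4.3105 pm

(Intermediate values are shown rounded; full precision is carried through to the final answer.)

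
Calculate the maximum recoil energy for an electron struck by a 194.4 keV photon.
83.9996 keV

Maximum energy transfer occurs at θ = 180° (backscattering).

Initial photon: E₀ = 194.4 keV → λ₀ = 6.3778 pm

Maximum Compton shift (at 180°):
Δλ_max = 2λ_C = 2 × 2.4263 = 4.8526 pm

Final wavelength:
λ' = 6.3778 + 4.8526 = 11.2304 pm

Minimum photon energy (maximum energy to electron):
E'_min = hc/λ' = 110.4004 keV

Maximum electron kinetic energy:
K_max = E₀ - E'_min = 194.4000 - 110.4004 = 83.9996 keV

(Intermediate values are shown rounded; full precision is carried through to the final answer.)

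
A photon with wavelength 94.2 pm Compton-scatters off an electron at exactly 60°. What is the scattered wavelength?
95.4132 pm

Using the Compton formula: λ' = λ + λ_C(1 − cos θ)

For θ = 60°, cos θ = 1/2 (exact) = 0.5000, so:
1 − cos 60° = 1 − (1/2) = 0.5000

Δλ = λ_C × 0.5000 = 2.4263 × 0.5000 = 1.2132 pm

λ' = 94.2 + 1.2132 = 95.4132 pm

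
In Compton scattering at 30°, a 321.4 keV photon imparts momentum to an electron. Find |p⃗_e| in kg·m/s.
8.6425e-23 kg·m/s

The electron is initially at rest, so by conservation of momentum:
p⃗_e = p⃗₀ − p⃗'  (incident photon momentum minus scattered photon momentum)

Photon momentum magnitudes (p = h/λ = E/c):
λ₀ = hc/E₀ = 3.8576 pm → p₀ = h/λ₀ = 1.7177e-22 kg·m/s
Δλ = λ_C(1 − cos 30°) = 0.3251 pm
λ' = 4.1827 pm → p' = h/λ' = 1.5842e-22 kg·m/s

The scattered photon makes angle θ = 30° with the incident direction, so by the law of cosines:
|p⃗_e|² = p₀² + p'² − 2p₀p'cos θ
|p⃗_e|² = (1.7177e-22)² + (1.5842e-22)² − 2·1.7177e-22·1.5842e-22·cos(30°)
|p⃗_e| = 8.6425e-23 kg·m/s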